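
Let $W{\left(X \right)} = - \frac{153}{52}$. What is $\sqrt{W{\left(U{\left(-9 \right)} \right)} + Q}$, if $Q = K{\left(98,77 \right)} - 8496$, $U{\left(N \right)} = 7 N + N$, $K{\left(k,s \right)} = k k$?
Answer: $\frac{\sqrt{747019}}{26} \approx 33.242$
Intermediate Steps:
$K{\left(k,s \right)} = k^{2}$
$U{\left(N \right)} = 8 N$
$W{\left(X \right)} = - \frac{153}{52}$ ($W{\left(X \right)} = \left(-153\right) \frac{1}{52} = - \frac{153}{52}$)
$Q = 1108$ ($Q = 98^{2} - 8496 = 9604 - 8496 = 1108$)
$\sqrt{W{\left(U{\left(-9 \right)} \right)} + Q} = \sqrt{- \frac{153}{52} + 1108} = \sqrt{\frac{57463}{52}} = \frac{\sqrt{747019}}{26}$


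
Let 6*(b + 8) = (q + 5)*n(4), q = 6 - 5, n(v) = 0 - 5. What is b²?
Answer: 169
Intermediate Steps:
n(v) = -5
q = 1
b = -13 (b = -8 + ((1 + 5)*(-5))/6 = -8 + (6*(-5))/6 = -8 + (⅙)*(-30) = -8 - 5 = -13)
b² = (-13)² = 169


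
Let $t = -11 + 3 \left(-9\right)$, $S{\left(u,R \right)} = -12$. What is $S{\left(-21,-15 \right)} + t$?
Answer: $-50$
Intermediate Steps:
$t = -38$ ($t = -11 - 27 = -38$)
$S{\left(-21,-15 \right)} + t = -12 - 38 = -50$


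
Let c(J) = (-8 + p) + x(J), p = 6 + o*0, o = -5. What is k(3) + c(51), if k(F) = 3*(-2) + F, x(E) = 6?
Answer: 1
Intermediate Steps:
p = 6 (p = 6 - 5*0 = 6 + 0 = 6)
k(F) = -6 + F
c(J) = 4 (c(J) = (-8 + 6) + 6 = -2 + 6 = 4)
k(3) + c(51) = (-6 + 3) + 4 = -3 + 4 = 1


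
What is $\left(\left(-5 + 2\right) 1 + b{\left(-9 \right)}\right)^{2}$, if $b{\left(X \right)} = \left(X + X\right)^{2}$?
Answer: $103041$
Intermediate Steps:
$b{\left(X \right)} = 4 X^{2}$ ($b{\left(X \right)} = \left(2 X\right)^{2} = 4 X^{2}$)
$\left(\left(-5 + 2\right) 1 + b{\left(-9 \right)}\right)^{2} = \left(\left(-5 + 2\right) 1 + 4 \left(-9\right)^{2}\right)^{2} = \left(\left(-3\right) 1 + 4 \cdot 81\right)^{2} = \left(-3 + 324\right)^{2} = 321^{2} = 103041$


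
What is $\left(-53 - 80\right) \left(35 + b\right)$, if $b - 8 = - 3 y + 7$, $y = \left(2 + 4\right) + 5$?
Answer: $-2261$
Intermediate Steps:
$y = 11$ ($y = 6 + 5 = 11$)
$b = -18$ ($b = 8 + \left(\left(-3\right) 11 + 7\right) = 8 + \left(-33 + 7\right) = 8 - 26 = -18$)
$\left(-53 - 80\right) \left(35 + b\right) = \left(-53 - 80\right) \left(35 - 18\right) = \left(-53 - 80\right) 17 = \left(-133\right) 17 = -2261$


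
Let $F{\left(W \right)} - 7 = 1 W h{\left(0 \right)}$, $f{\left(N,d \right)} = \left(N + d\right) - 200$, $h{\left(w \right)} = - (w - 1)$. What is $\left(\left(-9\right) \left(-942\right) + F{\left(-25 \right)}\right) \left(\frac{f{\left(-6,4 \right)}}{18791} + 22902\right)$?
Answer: $\frac{3640771828800}{18791} \approx 1.9375 \cdot 10^{8}$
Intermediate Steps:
$h{\left(w \right)} = 1 - w$ ($h{\left(w \right)} = - (-1 + w) = 1 - w$)
$f{\left(N,d \right)} = -200 + N + d$
$F{\left(W \right)} = 7 + W$ ($F{\left(W \right)} = 7 + 1 W \left(1 - 0\right) = 7 + W \left(1 + 0\right) = 7 + W 1 = 7 + W$)
$\left(\left(-9\right) \left(-942\right) + F{\left(-25 \right)}\right) \left(\frac{f{\left(-6,4 \right)}}{18791} + 22902\right) = \left(\left(-9\right) \left(-942\right) + \left(7 - 25\right)\right) \left(\frac{-200 - 6 + 4}{18791} + 22902\right) = \left(8478 - 18\right) \left(\left(-202\right) \frac{1}{18791} + 22902\right) = 8460 \left(- \frac{202}{18791} + 22902\right) = 8460 \cdot \frac{430351280}{18791} = \frac{3640771828800}{18791}$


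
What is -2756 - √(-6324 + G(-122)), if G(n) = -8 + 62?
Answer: -2756 - I*√6270 ≈ -2756.0 - 79.183*I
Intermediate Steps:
G(n) = 54
-2756 - √(-6324 + G(-122)) = -2756 - √(-6324 + 54) = -2756 - √(-6270) = -2756 - I*√6270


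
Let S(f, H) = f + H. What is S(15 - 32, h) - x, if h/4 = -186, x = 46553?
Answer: -47314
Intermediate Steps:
h = -744 (h = 4*(-186) = -744)
S(f, H) = H + f
S(15 - 32, h) - x = (-744 + (15 - 32)) - 1*46553 = (-744 - 17) - 46553 = -761 - 46553 = -47314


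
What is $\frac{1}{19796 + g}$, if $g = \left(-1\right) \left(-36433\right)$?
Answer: $\frac{1}{56229} \approx 1.7784 \cdot 10^{-5}$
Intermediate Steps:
$g = 36433$
$\frac{1}{19796 + g} = \frac{1}{19796 + 36433} = \frac{1}{56229}$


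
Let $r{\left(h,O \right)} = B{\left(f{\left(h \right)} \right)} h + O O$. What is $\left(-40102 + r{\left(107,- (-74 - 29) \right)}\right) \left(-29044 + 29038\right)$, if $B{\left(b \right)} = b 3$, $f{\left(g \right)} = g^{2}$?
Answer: $-21873816$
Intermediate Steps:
$B{\left(b \right)} = 3 b$
$r{\left(h,O \right)} = O^{2} + 3 h^{3}$ ($r{\left(h,O \right)} = 3 h^{2} h + O O = 3 h^{3} + O^{2} = O^{2} + 3 h^{3}$)
$\left(-40102 + r{\left(107,- (-74 - 29) \right)}\right) \left(-29044 + 29038\right) = \left(-40102 + \left(\left(- (-74 - 29)\right)^{2} + 3 \cdot 107^{3}\right)\right) \left(-29044 + 29038\right) = \left(-40102 + \left(\left(- (-74 - 29)\right)^{2} + 3 \cdot 1225043\right)\right) \left(-6\right) = \left(-40102 + \left(\left(\left(-1\right) \left(-103\right)\right)^{2} + 3675129\right)\right) \left(-6\right) = \left(-40102 + \left(103^{2} + 3675129\right)\right) \left(-6\right) = \left(-40102 + \left(10609 + 3675129\right)\right) \left(-6\right) = \left(-40102 + 3685738\right) \left(-6\right) = 3645636 \left(-6\right) = -21873816$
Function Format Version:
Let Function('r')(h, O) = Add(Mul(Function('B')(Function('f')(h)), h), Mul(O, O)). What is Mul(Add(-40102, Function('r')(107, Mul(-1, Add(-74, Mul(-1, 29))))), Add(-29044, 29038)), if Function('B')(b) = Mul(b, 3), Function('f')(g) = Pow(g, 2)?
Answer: -21873816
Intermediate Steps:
Function('B')(b) = Mul(3, b)
Function('r')(h, O) = Add(Pow(O, 2), Mul(3, Pow(h, 3))) (Function('r')(h, O) = Add(Mul(Mul(3, Pow(h, 2)), h), Mul(O, O)) = Add(Mul(3, Pow(h, 3)), Pow(O, 2)) = Add(Pow(O, 2), Mul(3, Pow(h, 3))))
Mul(Add(-40102, Function('r')(107, Mul(-1, Add(-74, Mul(-1, 29))))), Add(-29044, 29038)) = Mul(Add(-40102, Add(Pow(Mul(-1, Add(-74, Mul(-1, 29))), 2), Mul(3, Pow(107, 3)))), Add(-29044, 29038)) = Mul(Add(-40102, Add(Pow(Mul(-1, Add(-74, -29)), 2), Mul(3, 1225043))), -6) = Mul(Add(-40102, Add(Pow(Mul(-1, -103), 2), 3675129)), -6) = Mul(Add(-40102, Add(Pow(103, 2), 3675129)), -6) = Mul(Add(-40102, Add(10609, 3675129)), -6) = Mul(Add(-40102, 3685738), -6) = Mul(3645636, -6) = -21873816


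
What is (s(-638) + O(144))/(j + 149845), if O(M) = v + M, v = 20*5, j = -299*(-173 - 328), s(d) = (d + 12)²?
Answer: 98030/74911 ≈ 1.3086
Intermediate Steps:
s(d) = (12 + d)²
j = 149799 (j = -299*(-501) = 149799)
v = 100
O(M) = 100 + M
(s(-638) + O(144))/(j + 149845) = ((12 - 638)² + (100 + 144))/(149799 + 149845) = ((-626)² + 244)/299644 = (391876 + 244)*(1/299644) = 392120*(1/299644) = 98030/74911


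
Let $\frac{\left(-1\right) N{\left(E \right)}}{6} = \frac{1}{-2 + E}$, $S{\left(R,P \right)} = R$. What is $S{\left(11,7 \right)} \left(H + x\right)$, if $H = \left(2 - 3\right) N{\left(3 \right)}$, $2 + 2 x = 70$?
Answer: $440$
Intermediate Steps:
$x = 34$ ($x = -1 + \frac{1}{2} \cdot 70 = -1 + 35 = 34$)
$N{\left(E \right)} = - \frac{6}{-2 + E}$
$H = 6$ ($H = \left(2 - 3\right) \left(- \frac{6}{-2 + 3}\right) = - \frac{-6}{1} = - \left(-6\right) 1 = \left(-1\right) \left(-6\right) = 6$)
$S{\left(11,7 \right)} \left(H + x\right) = 11 \left(6 + 34\right) = 11 \cdot 40 = 440$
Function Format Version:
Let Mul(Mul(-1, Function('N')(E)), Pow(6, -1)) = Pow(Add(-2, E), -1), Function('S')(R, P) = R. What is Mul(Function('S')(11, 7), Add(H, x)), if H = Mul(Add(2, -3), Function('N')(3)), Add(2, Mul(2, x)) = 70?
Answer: 440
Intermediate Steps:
x = 34 (x = Add(-1, Mul(Rational(1, 2), 70)) = Add(-1, 35) = 34)
Function('N')(E) = Mul(-6, Pow(Add(-2, E), -1))
H = 6 (H = Mul(Add(2, -3), Mul(-6, Pow(Add(-2, 3), -1))) = Mul(-1, Mul(-6, Pow(1, -1))) = Mul(-1, Mul(-6, 1)) = Mul(-1, -6) = 6)
Mul(Function('S')(11, 7), Add(H, x)) = Mul(11, Add(6, 34)) = Mul(11, 40) = 440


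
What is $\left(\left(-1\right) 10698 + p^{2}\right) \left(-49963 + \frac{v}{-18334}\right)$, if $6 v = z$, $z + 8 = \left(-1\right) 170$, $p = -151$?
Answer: $- \frac{373705940699}{618} \approx -6.047 \cdot 10^{8}$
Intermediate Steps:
$z = -178$ ($z = -8 - 170 = -178$)
$v = - \frac{89}{3}$ ($v = \frac{1}{6} \left(-178\right) = - \frac{89}{3} \approx -29.667$)
$\left(\left(-1\right) 10698 + p^{2}\right) \left(-49963 + \frac{v}{-18334}\right) = \left(\left(-1\right) 10698 + \left(-151\right)^{2}\right) \left(-49963 - \frac{89}{3 \left(-18334\right)}\right) = \left(-10698 + 22801\right) \left(-49963 - - \frac{1}{618}\right) = 12103 \left(-49963 + \frac{1}{618}\right) = 12103 \left(- \frac{30877133}{618}\right) = - \frac{373705940699}{618}$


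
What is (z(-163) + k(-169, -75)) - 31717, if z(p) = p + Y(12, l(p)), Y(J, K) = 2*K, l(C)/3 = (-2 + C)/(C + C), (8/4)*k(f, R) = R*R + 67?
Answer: -4732047/163 ≈ -29031.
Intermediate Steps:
k(f, R) = 67/2 + R**2/2 (k(f, R) = (R*R + 67)/2 = (R**2 + 67)/2 = (67 + R**2)/2 = 67/2 + R**2/2)
l(C) = 3*(-2 + C)/(2*C) (l(C) = 3*((-2 + C)/(C + C)) = 3*((-2 + C)/((2*C))) = 3*((-2 + C)*(1/(2*C))) = 3*((-2 + C)/(2*C)) = 3*(-2 + C)/(2*C))
z(p) = 3 + p - 6/p (z(p) = p + 2*(3/2 - 3/p) = p + (3 - 6/p) = 3 + p - 6/p)
(z(-163) + k(-169, -75)) - 31717 = ((3 - 163 - 6/(-163)) + (67/2 + (1/2)*(-75)**2)) - 31717 = ((3 - 163 - 6*(-1/163)) + (67/2 + (1/2)*5625)) - 31717 = ((3 - 163 + 6/163) + (67/2 + 5625/2)) - 31717 = (-26074/163 + 2846) - 31717 = 437824/163 - 31717 = -4732047/163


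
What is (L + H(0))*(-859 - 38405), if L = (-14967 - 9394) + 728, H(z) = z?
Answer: 927926112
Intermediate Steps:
L = -23633 (L = -24361 + 728 = -23633)
(L + H(0))*(-859 - 38405) = (-23633 + 0)*(-859 - 38405) = -23633*(-39264) = 927926112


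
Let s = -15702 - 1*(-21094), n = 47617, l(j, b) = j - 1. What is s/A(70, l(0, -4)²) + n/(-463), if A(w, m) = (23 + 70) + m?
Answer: -989751/21761 ≈ -45.483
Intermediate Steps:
l(j, b) = -1 + j
A(w, m) = 93 + m
s = 5392 (s = -15702 + 21094 = 5392)
s/A(70, l(0, -4)²) + n/(-463) = 5392/(93 + (-1 + 0)²) + 47617/(-463) = 5392/(93 + (-1)²) + 47617*(-1/463) = 5392/(93 + 1) - 47617/463 = 5392/94 - 47617/463 = 5392*(1/94) - 47617/463 = 2696/47 - 47617/463 = -989751/21761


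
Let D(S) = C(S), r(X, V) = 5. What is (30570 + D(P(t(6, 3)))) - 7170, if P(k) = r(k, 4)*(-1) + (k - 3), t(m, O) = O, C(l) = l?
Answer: 23395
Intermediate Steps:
P(k) = -8 + k (P(k) = 5*(-1) + (k - 3) = -5 + (-3 + k) = -8 + k)
D(S) = S
(30570 + D(P(t(6, 3)))) - 7170 = (30570 + (-8 + 3)) - 7170 = (30570 - 5) - 7170 = 30565 - 7170 = 23395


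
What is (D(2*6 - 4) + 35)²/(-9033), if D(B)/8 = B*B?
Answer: -299209/9033 ≈ -33.124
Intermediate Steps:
D(B) = 8*B² (D(B) = 8*(B*B) = 8*B²)
(D(2*6 - 4) + 35)²/(-9033) = (8*(2*6 - 4)² + 35)²/(-9033) = (8*(12 - 4)² + 35)²*(-1/9033) = (8*8² + 35)²*(-1/9033) = (8*64 + 35)²*(-1/9033) = (512 + 35)²*(-1/9033) = 547²*(-1/9033) = 299209*(-1/9033) = -299209/9033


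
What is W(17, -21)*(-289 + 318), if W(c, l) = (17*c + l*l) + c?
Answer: 21663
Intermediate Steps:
W(c, l) = l² + 18*c (W(c, l) = (17*c + l²) + c = (l² + 17*c) + c = l² + 18*c)
W(17, -21)*(-289 + 318) = ((-21)² + 18*17)*(-289 + 318) = (441 + 306)*29 = 747*29 = 21663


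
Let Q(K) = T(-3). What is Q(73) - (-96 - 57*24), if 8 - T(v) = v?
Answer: 1475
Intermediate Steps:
T(v) = 8 - v
Q(K) = 11 (Q(K) = 8 - 1*(-3) = 8 + 3 = 11)
Q(73) - (-96 - 57*24) = 11 - (-96 - 57*24) = 11 - (-96 - 1368) = 11 - 1*(-1464) = 11 + 1464 = 1475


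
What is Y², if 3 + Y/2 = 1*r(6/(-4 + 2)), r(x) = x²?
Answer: 144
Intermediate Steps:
Y = 12 (Y = -6 + 2*(1*(6/(-4 + 2))²) = -6 + 2*(1*(6/(-2))²) = -6 + 2*(1*(6*(-½))²) = -6 + 2*(1*(-3)²) = -6 + 2*(1*9) = -6 + 2*9 = -6 + 18 = 12)
Y² = 12² = 144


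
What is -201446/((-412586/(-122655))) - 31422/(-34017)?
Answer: -140081881374653/2339156327 ≈ -59886.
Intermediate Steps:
-201446/((-412586/(-122655))) - 31422/(-34017) = -201446/((-412586*(-1/122655))) - 31422*(-1/34017) = -201446/412586/122655 + 10474/11339 = -201446*122655/412586 + 10474/11339 = -12354179565/206293 + 10474/11339 = -140081881374653/2339156327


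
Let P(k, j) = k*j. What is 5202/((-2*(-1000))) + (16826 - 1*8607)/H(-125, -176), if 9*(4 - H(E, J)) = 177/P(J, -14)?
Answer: 60831600909/29509000 ≈ 2061.5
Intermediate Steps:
P(k, j) = j*k
H(E, J) = 4 + 59/(42*J) (H(E, J) = 4 - 59/(3*((-14*J))) = 4 - 59*(-1/(14*J))/3 = 4 - (-59)/(42*J) = 4 + 59/(42*J))
5202/((-2*(-1000))) + (16826 - 1*8607)/H(-125, -176) = 5202/((-2*(-1000))) + (16826 - 1*8607)/(4 + (59/42)/(-176)) = 5202/2000 + (16826 - 8607)/(4 + (59/42)*(-1/176)) = 5202*(1/2000) + 8219/(4 - 59/7392) = 2601/1000 + 8219/(29509/7392) = 2601/1000 + 8219*(7392/29509) = 2601/1000 + 60754848/29509 = 60831600909/29509000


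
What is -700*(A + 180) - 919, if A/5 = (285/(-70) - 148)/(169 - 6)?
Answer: -20155547/163 ≈ -1.2365e+5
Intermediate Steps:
A = -10645/2282 (A = 5*((285/(-70) - 148)/(169 - 6)) = 5*((285*(-1/70) - 148)/163) = 5*((-57/14 - 148)*(1/163)) = 5*(-2129/14*1/163) = 5*(-2129/2282) = -10645/2282 ≈ -4.6648)
-700*(A + 180) - 919 = -700*(-10645/2282 + 180) - 919 = -700*400115/2282 - 919 = -20005750/163 - 919 = -20155547/163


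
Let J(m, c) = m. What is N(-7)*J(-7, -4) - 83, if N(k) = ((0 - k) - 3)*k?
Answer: 113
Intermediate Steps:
N(k) = k*(-3 - k) (N(k) = (-k - 3)*k = (-3 - k)*k = k*(-3 - k))
N(-7)*J(-7, -4) - 83 = -1*(-7)*(3 - 7)*(-7) - 83 = -1*(-7)*(-4)*(-7) - 83 = -28*(-7) - 83 = 196 - 83 = 113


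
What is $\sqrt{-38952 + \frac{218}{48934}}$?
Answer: $\frac{5 i \sqrt{932719694713}}{24467} \approx 197.36 i$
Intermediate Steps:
$\sqrt{-38952 + \frac{218}{48934}} = \sqrt{-38952 + 218 \cdot \frac{1}{48934}} = \sqrt{-38952 + \frac{109}{24467}} = \sqrt{- \frac{953038475}{24467}} = \frac{5 i \sqrt{932719694713}}{24467}$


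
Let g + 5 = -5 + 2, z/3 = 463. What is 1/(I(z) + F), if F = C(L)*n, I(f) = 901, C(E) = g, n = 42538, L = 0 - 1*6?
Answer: -1/339403 ≈ -2.9463e-6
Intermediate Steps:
z = 1389 (z = 3*463 = 1389)
g = -8 (g = -5 + (-5 + 2) = -5 - 3 = -8)
L = -6 (L = 0 - 6 = -6)
C(E) = -8
F = -340304 (F = -8*42538 = -340304)
1/(I(z) + F) = 1/(901 - 340304) = 1/(-339403) = -1/339403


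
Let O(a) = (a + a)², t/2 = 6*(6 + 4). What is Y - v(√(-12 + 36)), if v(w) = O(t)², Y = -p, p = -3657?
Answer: -3317756343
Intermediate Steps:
Y = 3657 (Y = -1*(-3657) = 3657)
t = 120 (t = 2*(6*(6 + 4)) = 2*(6*10) = 2*60 = 120)
O(a) = 4*a² (O(a) = (2*a)² = 4*a²)
v(w) = 3317760000 (v(w) = (4*120²)² = (4*14400)² = 57600² = 3317760000)
Y - v(√(-12 + 36)) = 3657 - 1*3317760000 = 3657 - 3317760000 = -3317756343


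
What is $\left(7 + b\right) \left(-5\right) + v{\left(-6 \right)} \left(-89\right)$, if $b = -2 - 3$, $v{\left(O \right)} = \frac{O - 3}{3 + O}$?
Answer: $-277$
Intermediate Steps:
$v{\left(O \right)} = \frac{-3 + O}{3 + O}$
$b = -5$
$\left(7 + b\right) \left(-5\right) + v{\left(-6 \right)} \left(-89\right) = \left(7 - 5\right) \left(-5\right) + \frac{-3 - 6}{3 - 6} \left(-89\right) = 2 \left(-5\right) + \frac{1}{-3} \left(-9\right) \left(-89\right) = -10 + \left(- \frac{1}{3}\right) \left(-9\right) \left(-89\right) = -10 + 3 \left(-89\right) = -10 - 267 = -277$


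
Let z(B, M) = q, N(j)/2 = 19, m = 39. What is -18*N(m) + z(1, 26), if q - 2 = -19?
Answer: -701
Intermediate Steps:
N(j) = 38 (N(j) = 2*19 = 38)
q = -17 (q = 2 - 19 = -17)
z(B, M) = -17
-18*N(m) + z(1, 26) = -18*38 - 17 = -684 - 17 = -701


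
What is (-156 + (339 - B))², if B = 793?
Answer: 372100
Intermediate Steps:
(-156 + (339 - B))² = (-156 + (339 - 1*793))² = (-156 + (339 - 793))² = (-156 - 454)² = (-610)² = 372100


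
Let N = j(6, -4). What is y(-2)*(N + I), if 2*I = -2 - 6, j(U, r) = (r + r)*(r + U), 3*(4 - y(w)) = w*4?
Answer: -400/3 ≈ -133.33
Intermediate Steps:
y(w) = 4 - 4*w/3 (y(w) = 4 - w*4/3 = 4 - 4*w/3)
j(U, r) = 2*r*(U + r) (j(U, r) = (2*r)*(U + r) = 2*r*(U + r))
N = -16 (N = 2*(-4)*(6 - 4) = 2*(-4)*2 = -16)
I = -4 (I = (-2 - 6)/2 = (½)*(-8) = -4)
y(-2)*(N + I) = (4 - 4/3*(-2))*(-16 - 4) = (4 + 8/3)*(-20) = (20/3)*(-20) = -400/3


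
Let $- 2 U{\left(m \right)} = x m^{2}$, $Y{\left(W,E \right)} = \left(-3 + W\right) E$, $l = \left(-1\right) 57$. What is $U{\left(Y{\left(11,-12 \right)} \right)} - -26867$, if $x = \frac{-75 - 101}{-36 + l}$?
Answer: $\frac{562541}{31} \approx 18146.0$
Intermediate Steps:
$l = -57$
$Y{\left(W,E \right)} = E \left(-3 + W\right)$
$x = \frac{176}{93}$ ($x = \frac{-75 - 101}{-36 - 57} = - \frac{176}{-93} = \left(-176\right) \left(- \frac{1}{93}\right) = \frac{176}{93} \approx 1.8925$)
$U{\left(m \right)} = - \frac{88 m^{2}}{93}$ ($U{\left(m \right)} = - \frac{\frac{176}{93} m^{2}}{2} = - \frac{88 m^{2}}{93}$)
$U{\left(Y{\left(11,-12 \right)} \right)} - -26867 = - \frac{88 \left(- 12 \left(-3 + 11\right)\right)^{2}}{93} - -26867 = - \frac{88 \left(\left(-12\right) 8\right)^{2}}{93} + 26867 = - \frac{88 \left(-96\right)^{2}}{93} + 26867 = \left(- \frac{88}{93}\right) 9216 + 26867 = - \frac{270336}{31} + 26867 = \frac{562541}{31}$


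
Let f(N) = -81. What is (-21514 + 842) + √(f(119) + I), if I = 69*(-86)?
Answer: -20672 + I*√6015 ≈ -20672.0 + 77.556*I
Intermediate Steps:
I = -5934
(-21514 + 842) + √(f(119) + I) = (-21514 + 842) + √(-81 - 5934) = -20672 + √(-6015) = -20672 + I*√6015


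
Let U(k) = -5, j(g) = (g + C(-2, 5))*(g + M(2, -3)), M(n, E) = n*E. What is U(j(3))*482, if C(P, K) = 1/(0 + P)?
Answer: -2410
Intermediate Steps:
C(P, K) = 1/P
M(n, E) = E*n
j(g) = (-6 + g)*(-1/2 + g) (j(g) = (g + 1/(-2))*(g - 3*2) = (g - 1/2)*(g - 6) = (-1/2 + g)*(-6 + g) = (-6 + g)*(-1/2 + g))
U(j(3))*482 = -5*482 = -2410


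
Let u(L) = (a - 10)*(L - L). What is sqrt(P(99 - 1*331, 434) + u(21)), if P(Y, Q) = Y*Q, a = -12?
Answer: 4*I*sqrt(6293) ≈ 317.31*I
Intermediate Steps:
P(Y, Q) = Q*Y
u(L) = 0 (u(L) = (-12 - 10)*(L - L) = -22*0 = 0)
sqrt(P(99 - 1*331, 434) + u(21)) = sqrt(434*(99 - 1*331) + 0) = sqrt(434*(99 - 331) + 0) = sqrt(434*(-232) + 0) = sqrt(-100688 + 0) = sqrt(-100688) = 4*I*sqrt(6293)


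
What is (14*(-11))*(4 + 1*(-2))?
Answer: -308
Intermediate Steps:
(14*(-11))*(4 + 1*(-2)) = -154*(4 - 2) = -154*2 = -308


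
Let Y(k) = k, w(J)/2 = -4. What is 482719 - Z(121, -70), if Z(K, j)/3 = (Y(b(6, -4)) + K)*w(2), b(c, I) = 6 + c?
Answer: 485911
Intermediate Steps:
w(J) = -8 (w(J) = 2*(-4) = -8)
Z(K, j) = -288 - 24*K (Z(K, j) = 3*(((6 + 6) + K)*(-8)) = 3*((12 + K)*(-8)) = 3*(-96 - 8*K) = -288 - 24*K)
482719 - Z(121, -70) = 482719 - (-288 - 24*121) = 482719 - (-288 - 2904) = 482719 - 1*(-3192) = 482719 + 3192 = 485911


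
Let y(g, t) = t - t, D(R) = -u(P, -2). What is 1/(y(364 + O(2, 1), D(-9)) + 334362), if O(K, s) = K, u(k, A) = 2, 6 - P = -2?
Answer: 1/334362 ≈ 2.9908e-6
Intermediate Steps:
P = 8 (P = 6 - 1*(-2) = 6 + 2 = 8)
D(R) = -2 (D(R) = -1*2 = -2)
y(g, t) = 0
1/(y(364 + O(2, 1), D(-9)) + 334362) = 1/(0 + 334362) = 1/334362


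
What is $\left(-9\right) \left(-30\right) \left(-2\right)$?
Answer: $-540$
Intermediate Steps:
$\left(-9\right) \left(-30\right) \left(-2\right) = 270 \left(-2\right) = -540$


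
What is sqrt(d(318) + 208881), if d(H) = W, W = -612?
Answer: 3*sqrt(23141) ≈ 456.37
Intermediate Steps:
d(H) = -612
sqrt(d(318) + 208881) = sqrt(-612 + 208881) = sqrt(208269) = 3*sqrt(23141)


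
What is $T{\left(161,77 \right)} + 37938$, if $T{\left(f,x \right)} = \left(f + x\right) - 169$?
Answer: $38007$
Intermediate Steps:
$T{\left(f,x \right)} = -169 + f + x$
$T{\left(161,77 \right)} + 37938 = \left(-169 + 161 + 77\right) + 37938 = 69 + 37938 = 38007$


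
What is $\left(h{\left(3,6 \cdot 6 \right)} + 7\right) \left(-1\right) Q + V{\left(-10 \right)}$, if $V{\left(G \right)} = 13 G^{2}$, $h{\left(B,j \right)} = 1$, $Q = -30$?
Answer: $1540$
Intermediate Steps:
$\left(h{\left(3,6 \cdot 6 \right)} + 7\right) \left(-1\right) Q + V{\left(-10 \right)} = \left(1 + 7\right) \left(-1\right) \left(-30\right) + 13 \left(-10\right)^{2} = 8 \left(-1\right) \left(-30\right) + 13 \cdot 100 = \left(-8\right) \left(-30\right) + 1300 = 240 + 1300 = 1540$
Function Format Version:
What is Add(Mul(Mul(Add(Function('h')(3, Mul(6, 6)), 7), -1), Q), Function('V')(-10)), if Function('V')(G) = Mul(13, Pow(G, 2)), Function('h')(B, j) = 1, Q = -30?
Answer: 1540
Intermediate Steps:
Add(Mul(Mul(Add(Function('h')(3, Mul(6, 6)), 7), -1), Q), Function('V')(-10)) = Add(Mul(Mul(Add(1, 7), -1), -30), Mul(13, Pow(-10, 2))) = Add(Mul(Mul(8, -1), -30), Mul(13, 100)) = Add(Mul(-8, -30), 1300) = Add(240, 1300) = 1540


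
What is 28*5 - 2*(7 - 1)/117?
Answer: 5456/39 ≈ 139.90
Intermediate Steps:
28*5 - 2*(7 - 1)/117 = 140 - 2*6*(1/117) = 140 - 12*1/117 = 140 - 4/39 = 5456/39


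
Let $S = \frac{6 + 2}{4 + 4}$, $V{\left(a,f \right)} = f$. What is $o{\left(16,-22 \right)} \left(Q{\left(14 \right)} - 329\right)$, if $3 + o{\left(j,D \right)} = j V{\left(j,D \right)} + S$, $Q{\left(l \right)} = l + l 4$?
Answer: $91686$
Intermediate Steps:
$Q{\left(l \right)} = 5 l$ ($Q{\left(l \right)} = l + 4 l = 5 l$)
$S = 1$ ($S = \frac{8}{8} = 8 \cdot \frac{1}{8} = 1$)
$o{\left(j,D \right)} = -2 + D j$ ($o{\left(j,D \right)} = -3 + \left(j D + 1\right) = -3 + \left(D j + 1\right) = -3 + \left(1 + D j\right) = -2 + D j$)
$o{\left(16,-22 \right)} \left(Q{\left(14 \right)} - 329\right) = \left(-2 - 352\right) \left(5 \cdot 14 - 329\right) = \left(-2 - 352\right) \left(70 - 329\right) = \left(-354\right) \left(-259\right) = 91686$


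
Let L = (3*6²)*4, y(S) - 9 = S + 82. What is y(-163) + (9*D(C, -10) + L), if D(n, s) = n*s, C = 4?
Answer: 0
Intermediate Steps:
y(S) = 91 + S (y(S) = 9 + (S + 82) = 9 + (82 + S) = 91 + S)
L = 432 (L = (3*36)*4 = 108*4 = 432)
y(-163) + (9*D(C, -10) + L) = (91 - 163) + (9*(4*(-10)) + 432) = -72 + (9*(-40) + 432) = -72 + (-360 + 432) = -72 + 72 = 0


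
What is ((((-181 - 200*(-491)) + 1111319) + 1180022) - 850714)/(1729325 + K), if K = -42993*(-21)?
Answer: 769323/1316089 ≈ 0.58455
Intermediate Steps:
K = 902853
((((-181 - 200*(-491)) + 1111319) + 1180022) - 850714)/(1729325 + K) = ((((-181 - 200*(-491)) + 1111319) + 1180022) - 850714)/(1729325 + 902853) = ((((-181 + 98200) + 1111319) + 1180022) - 850714)/2632178 = (((98019 + 1111319) + 1180022) - 850714)*(1/2632178) = ((1209338 + 1180022) - 850714)*(1/2632178) = (2389360 - 850714)*(1/2632178) = 1538646*(1/2632178) = 769323/1316089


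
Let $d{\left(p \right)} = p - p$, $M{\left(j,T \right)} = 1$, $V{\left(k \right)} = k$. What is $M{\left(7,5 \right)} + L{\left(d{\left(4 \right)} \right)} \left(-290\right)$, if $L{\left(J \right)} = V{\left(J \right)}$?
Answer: $1$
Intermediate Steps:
$d{\left(p \right)} = 0$
$L{\left(J \right)} = J$
$M{\left(7,5 \right)} + L{\left(d{\left(4 \right)} \right)} \left(-290\right) = 1 + 0 \left(-290\right) = 1 + 0 = 1$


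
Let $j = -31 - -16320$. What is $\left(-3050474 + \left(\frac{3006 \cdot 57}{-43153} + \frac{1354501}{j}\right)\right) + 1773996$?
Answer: $- \frac{897205256485911}{702919217} \approx -1.2764 \cdot 10^{6}$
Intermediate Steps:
$j = 16289$ ($j = -31 + 16320 = 16289$)
$\left(-3050474 + \left(\frac{3006 \cdot 57}{-43153} + \frac{1354501}{j}\right)\right) + 1773996 = \left(-3050474 + \left(\frac{3006 \cdot 57}{-43153} + \frac{1354501}{16289}\right)\right) + 1773996 = \left(-3050474 + \left(171342 \left(- \frac{1}{43153}\right) + 1354501 \cdot \frac{1}{16289}\right)\right) + 1773996 = \left(-3050474 + \left(- \frac{171342}{43153} + \frac{1354501}{16289}\right)\right) + 1773996 = \left(-3050474 + \frac{55659791815}{702919217}\right) + 1773996 = - \frac{2144181135767043}{702919217} + 1773996 = - \frac{897205256485911}{702919217}$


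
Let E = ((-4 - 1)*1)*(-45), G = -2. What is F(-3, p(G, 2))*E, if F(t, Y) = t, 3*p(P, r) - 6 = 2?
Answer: -675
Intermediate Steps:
p(P, r) = 8/3 (p(P, r) = 2 + (⅓)*2 = 2 + ⅔ = 8/3)
E = 225 (E = -5*1*(-45) = -5*(-45) = 225)
F(-3, p(G, 2))*E = -3*225 = -675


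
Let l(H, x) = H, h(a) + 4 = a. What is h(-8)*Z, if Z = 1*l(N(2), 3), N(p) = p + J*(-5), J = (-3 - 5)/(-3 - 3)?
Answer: 56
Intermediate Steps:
J = 4/3 (J = -8/(-6) = -8*(-⅙) = 4/3 ≈ 1.3333)
N(p) = -20/3 + p (N(p) = p + (4/3)*(-5) = p - 20/3 = -20/3 + p)
h(a) = -4 + a
Z = -14/3 (Z = 1*(-20/3 + 2) = 1*(-14/3) = -14/3 ≈ -4.6667)
h(-8)*Z = (-4 - 8)*(-14/3) = -12*(-14/3) = 56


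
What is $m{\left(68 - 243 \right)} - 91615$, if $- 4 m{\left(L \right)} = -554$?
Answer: $- \frac{182953}{2} \approx -91477.0$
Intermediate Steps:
$m{\left(L \right)} = \frac{277}{2}$ ($m{\left(L \right)} = \left(- \frac{1}{4}\right) \left(-554\right) = \frac{277}{2}$)
$m{\left(68 - 243 \right)} - 91615 = \frac{277}{2} - 91615 = - \frac{182953}{2}$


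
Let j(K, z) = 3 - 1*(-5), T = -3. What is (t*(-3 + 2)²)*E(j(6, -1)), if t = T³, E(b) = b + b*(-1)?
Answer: 0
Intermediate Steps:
j(K, z) = 8 (j(K, z) = 3 + 5 = 8)
E(b) = 0 (E(b) = b - b = 0)
t = -27 (t = (-3)³ = -27)
(t*(-3 + 2)²)*E(j(6, -1)) = -27*(-3 + 2)²*0 = -27*(-1)²*0 = -27*1*0 = -27*0 = 0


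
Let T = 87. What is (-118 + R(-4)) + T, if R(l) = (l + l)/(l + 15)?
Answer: -349/11 ≈ -31.727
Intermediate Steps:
R(l) = 2*l/(15 + l) (R(l) = (2*l)/(15 + l) = 2*l/(15 + l))
(-118 + R(-4)) + T = (-118 + 2*(-4)/(15 - 4)) + 87 = (-118 + 2*(-4)/11) + 87 = (-118 + 2*(-4)*(1/11)) + 87 = (-118 - 8/11) + 87 = -1306/11 + 87 = -349/11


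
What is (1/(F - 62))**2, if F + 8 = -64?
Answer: 1/17956 ≈ 5.5692e-5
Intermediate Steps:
F = -72 (F = -8 - 64 = -72)
(1/(F - 62))**2 = (1/(-72 - 62))**2 = (1/(-134))**2 = (-1/134)**2 = 1/17956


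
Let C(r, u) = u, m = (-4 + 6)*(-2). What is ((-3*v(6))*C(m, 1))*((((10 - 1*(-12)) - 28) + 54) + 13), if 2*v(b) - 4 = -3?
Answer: -183/2 ≈ -91.500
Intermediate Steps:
v(b) = 1/2 (v(b) = 2 + (1/2)*(-3) = 2 - 3/2 = 1/2)
m = -4 (m = 2*(-2) = -4)
((-3*v(6))*C(m, 1))*((((10 - 1*(-12)) - 28) + 54) + 13) = (-3*1/2*1)*((((10 - 1*(-12)) - 28) + 54) + 13) = (-3/2*1)*((((10 + 12) - 28) + 54) + 13) = -3*(((22 - 28) + 54) + 13)/2 = -3*((-6 + 54) + 13)/2 = -3*(48 + 13)/2 = -3/2*61 = -183/2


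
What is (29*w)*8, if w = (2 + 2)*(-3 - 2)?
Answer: -4640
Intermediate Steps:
w = -20 (w = 4*(-5) = -20)
(29*w)*8 = (29*(-20))*8 = -580*8 = -4640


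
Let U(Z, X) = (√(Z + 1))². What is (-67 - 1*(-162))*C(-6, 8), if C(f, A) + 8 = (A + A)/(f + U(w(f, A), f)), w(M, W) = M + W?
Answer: -3800/3 ≈ -1266.7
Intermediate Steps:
U(Z, X) = 1 + Z (U(Z, X) = (√(1 + Z))² = 1 + Z)
C(f, A) = -8 + 2*A/(1 + A + 2*f) (C(f, A) = -8 + (A + A)/(f + (1 + (f + A))) = -8 + (2*A)/(f + (1 + (A + f))) = -8 + (2*A)/(f + (1 + A + f)) = -8 + (2*A)/(1 + A + 2*f) = -8 + 2*A/(1 + A + 2*f))
(-67 - 1*(-162))*C(-6, 8) = (-67 - 1*(-162))*(2*(-4 - 8*(-6) - 3*8)/(1 + 8 + 2*(-6))) = (-67 + 162)*(2*(-4 + 48 - 24)/(1 + 8 - 12)) = 95*(2*20/(-3)) = 95*(2*(-⅓)*20) = 95*(-40/3) = -3800/3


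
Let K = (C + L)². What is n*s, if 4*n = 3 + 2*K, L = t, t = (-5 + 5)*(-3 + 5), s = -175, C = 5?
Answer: -9275/4 ≈ -2318.8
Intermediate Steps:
t = 0 (t = 0*2 = 0)
L = 0
K = 25 (K = (5 + 0)² = 5² = 25)
n = 53/4 (n = (3 + 2*25)/4 = (3 + 50)/4 = (¼)*53 = 53/4 ≈ 13.250)
n*s = (53/4)*(-175) = -9275/4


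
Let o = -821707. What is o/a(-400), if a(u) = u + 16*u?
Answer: 821707/6800 ≈ 120.84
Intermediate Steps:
a(u) = 17*u
o/a(-400) = -821707/(17*(-400)) = -821707/(-6800) = -821707*(-1/6800) = 821707/6800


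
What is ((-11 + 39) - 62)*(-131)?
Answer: 4454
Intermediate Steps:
((-11 + 39) - 62)*(-131) = (28 - 62)*(-131) = -34*(-131) = 4454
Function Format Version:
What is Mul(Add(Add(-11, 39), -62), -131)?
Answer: 4454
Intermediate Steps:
Mul(Add(Add(-11, 39), -62), -131) = Mul(Add(28, -62), -131) = Mul(-34, -131) = 4454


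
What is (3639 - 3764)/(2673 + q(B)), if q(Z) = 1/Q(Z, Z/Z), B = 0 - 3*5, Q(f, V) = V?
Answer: -125/2674 ≈ -0.046746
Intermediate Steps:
B = -15 (B = 0 - 15 = -15)
q(Z) = 1 (q(Z) = 1/(Z/Z) = 1/1 = 1)
(3639 - 3764)/(2673 + q(B)) = (3639 - 3764)/(2673 + 1) = -125/2674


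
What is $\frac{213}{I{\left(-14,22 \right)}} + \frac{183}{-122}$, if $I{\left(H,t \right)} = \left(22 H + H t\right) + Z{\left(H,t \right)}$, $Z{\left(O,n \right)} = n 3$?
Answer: $- \frac{519}{275} \approx -1.8873$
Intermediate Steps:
$Z{\left(O,n \right)} = 3 n$
$I{\left(H,t \right)} = 3 t + 22 H + H t$ ($I{\left(H,t \right)} = \left(22 H + H t\right) + 3 t = 3 t + 22 H + H t$)
$\frac{213}{I{\left(-14,22 \right)}} + \frac{183}{-122} = \frac{213}{3 \cdot 22 + 22 \left(-14\right) - 308} + \frac{183}{-122} = \frac{213}{66 - 308 - 308} + 183 \left(- \frac{1}{122}\right) = \frac{213}{-550} - \frac{3}{2} = 213 \left(- \frac{1}{550}\right) - \frac{3}{2} = - \frac{213}{550} - \frac{3}{2} = - \frac{519}{275}$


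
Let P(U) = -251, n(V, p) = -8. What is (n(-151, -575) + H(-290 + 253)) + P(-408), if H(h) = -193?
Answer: -452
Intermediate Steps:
(n(-151, -575) + H(-290 + 253)) + P(-408) = (-8 - 193) - 251 = -201 - 251 = -452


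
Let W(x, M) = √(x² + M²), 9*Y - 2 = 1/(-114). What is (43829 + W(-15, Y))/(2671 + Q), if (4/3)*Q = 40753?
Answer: 175316/132943 + 2*√236903629/68199759 ≈ 1.3192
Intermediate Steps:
Y = 227/1026 (Y = 2/9 + (⅑)/(-114) = 2/9 + (⅑)*(-1/114) = 2/9 - 1/1026 = 227/1026 ≈ 0.22125)
Q = 122259/4 (Q = (¾)*40753 = 122259/4 ≈ 30565.)
W(x, M) = √(M² + x²)
(43829 + W(-15, Y))/(2671 + Q) = (43829 + √((227/1026)² + (-15)²))/(2671 + 122259/4) = (43829 + √(51529/1052676 + 225))/(132943/4) = (43829 + √(236903629/1052676))*(4/132943) = (43829 + √236903629/1026)*(4/132943) = 175316/132943 + 2*√236903629/68199759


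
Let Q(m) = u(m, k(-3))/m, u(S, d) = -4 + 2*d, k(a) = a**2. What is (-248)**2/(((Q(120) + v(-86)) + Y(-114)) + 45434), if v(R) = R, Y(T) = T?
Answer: 3690240/2714047 ≈ 1.3597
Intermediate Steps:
Q(m) = 14/m (Q(m) = (-4 + 2*(-3)**2)/m = (-4 + 2*9)/m = (-4 + 18)/m = 14/m)
(-248)**2/(((Q(120) + v(-86)) + Y(-114)) + 45434) = (-248)**2/(((14/120 - 86) - 114) + 45434) = 61504/(((14*(1/120) - 86) - 114) + 45434) = 61504/(((7/60 - 86) - 114) + 45434) = 61504/((-5153/60 - 114) + 45434) = 61504/(-11993/60 + 45434) = 61504/(2714047/60) = 61504*(60/2714047) = 3690240/2714047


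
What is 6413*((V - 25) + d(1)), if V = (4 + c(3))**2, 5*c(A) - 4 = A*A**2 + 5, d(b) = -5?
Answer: 15301418/25 ≈ 6.1206e+5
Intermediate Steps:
c(A) = 9/5 + A**3/5 (c(A) = 4/5 + (A*A**2 + 5)/5 = 4/5 + (A**3 + 5)/5 = 4/5 + (5 + A**3)/5 = 4/5 + (1 + A**3/5) = 9/5 + A**3/5)
V = 3136/25 (V = (4 + (9/5 + (1/5)*3**3))**2 = (4 + (9/5 + (1/5)*27))**2 = (4 + (9/5 + 27/5))**2 = (4 + 36/5)**2 = (56/5)**2 = 3136/25 ≈ 125.44)
6413*((V - 25) + d(1)) = 6413*((3136/25 - 25) - 5) = 6413*(2511/25 - 5) = 6413*(2386/25) = 15301418/25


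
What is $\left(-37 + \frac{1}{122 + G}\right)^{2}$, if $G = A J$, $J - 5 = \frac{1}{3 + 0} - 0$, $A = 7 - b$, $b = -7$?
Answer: $\frac{476417929}{348100} \approx 1368.6$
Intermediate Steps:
$A = 14$ ($A = 7 - -7 = 7 + 7 = 14$)
$J = \frac{16}{3}$ ($J = 5 + \left(\frac{1}{3 + 0} - 0\right) = 5 + \left(\frac{1}{3} + 0\right) = 5 + \frac{1}{3} = \frac{16}{3} \approx 5.3333$)
$G = \frac{224}{3}$ ($G = 14 \cdot \frac{16}{3} = \frac{224}{3} \approx 74.667$)
$\left(-37 + \frac{1}{122 + G}\right)^{2} = \left(-37 + \frac{1}{122 + \frac{224}{3}}\right)^{2} = \left(-37 + \frac{1}{\frac{590}{3}}\right)^{2} = \left(-37 + \frac{3}{590}\right)^{2} = \left(- \frac{21827}{590}\right)^{2} = \frac{476417929}{348100}$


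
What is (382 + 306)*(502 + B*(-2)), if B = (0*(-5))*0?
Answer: 345376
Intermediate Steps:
B = 0 (B = 0*0 = 0)
(382 + 306)*(502 + B*(-2)) = (382 + 306)*(502 + 0*(-2)) = 688*(502 + 0) = 688*502 = 345376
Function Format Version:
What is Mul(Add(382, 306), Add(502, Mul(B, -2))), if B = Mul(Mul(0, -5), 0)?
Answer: 345376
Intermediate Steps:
B = 0 (B = Mul(0, 0) = 0)
Mul(Add(382, 306), Add(502, Mul(B, -2))) = Mul(Add(382, 306), Add(502, Mul(0, -2))) = Mul(688, Add(502, 0)) = Mul(688, 502) = 345376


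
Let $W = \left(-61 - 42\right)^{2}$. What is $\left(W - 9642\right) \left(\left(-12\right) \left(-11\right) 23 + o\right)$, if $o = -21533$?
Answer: $-17886599$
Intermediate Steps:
$W = 10609$ ($W = \left(-103\right)^{2} = 10609$)
$\left(W - 9642\right) \left(\left(-12\right) \left(-11\right) 23 + o\right) = \left(10609 - 9642\right) \left(\left(-12\right) \left(-11\right) 23 - 21533\right) = 967 \left(132 \cdot 23 - 21533\right) = 967 \left(3036 - 21533\right) = 967 \left(-18497\right) = -17886599$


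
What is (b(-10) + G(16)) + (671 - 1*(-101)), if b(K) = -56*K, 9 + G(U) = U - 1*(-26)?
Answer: 1365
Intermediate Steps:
G(U) = 17 + U (G(U) = -9 + (U - 1*(-26)) = -9 + (U + 26) = -9 + (26 + U) = 17 + U)
(b(-10) + G(16)) + (671 - 1*(-101)) = (-56*(-10) + (17 + 16)) + (671 - 1*(-101)) = (560 + 33) + (671 + 101) = 593 + 772 = 1365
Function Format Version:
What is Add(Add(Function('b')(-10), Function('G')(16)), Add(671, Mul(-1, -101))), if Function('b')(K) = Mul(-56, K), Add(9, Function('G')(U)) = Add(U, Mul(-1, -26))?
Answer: 1365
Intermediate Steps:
Function('G')(U) = Add(17, U) (Function('G')(U) = Add(-9, Add(U, Mul(-1, -26))) = Add(-9, Add(U, 26)) = Add(-9, Add(26, U)) = Add(17, U))
Add(Add(Function('b')(-10), Function('G')(16)), Add(671, Mul(-1, -101))) = Add(Add(Mul(-56, -10), Add(17, 16)), Add(671, Mul(-1, -101))) = Add(Add(560, 33), Add(671, 101)) = Add(593, 772) = 1365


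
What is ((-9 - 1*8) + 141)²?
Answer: 15376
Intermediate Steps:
((-9 - 1*8) + 141)² = ((-9 - 8) + 141)² = (-17 + 141)² = 124² = 15376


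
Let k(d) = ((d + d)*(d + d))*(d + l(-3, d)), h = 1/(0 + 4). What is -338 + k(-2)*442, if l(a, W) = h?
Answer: -12714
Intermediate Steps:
h = ¼ (h = 1/4 = ¼ ≈ 0.25000)
l(a, W) = ¼
k(d) = 4*d²*(¼ + d) (k(d) = ((d + d)*(d + d))*(d + ¼) = ((2*d)*(2*d))*(¼ + d) = (4*d²)*(¼ + d) = 4*d²*(¼ + d))
-338 + k(-2)*442 = -338 + ((-2)²*(1 + 4*(-2)))*442 = -338 + (4*(1 - 8))*442 = -338 + (4*(-7))*442 = -338 - 28*442 = -338 - 12376 = -12714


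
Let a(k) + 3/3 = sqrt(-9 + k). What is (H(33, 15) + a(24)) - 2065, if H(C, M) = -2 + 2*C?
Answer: -2002 + sqrt(15) ≈ -1998.1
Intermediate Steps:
a(k) = -1 + sqrt(-9 + k)
(H(33, 15) + a(24)) - 2065 = ((-2 + 2*33) + (-1 + sqrt(-9 + 24))) - 2065 = ((-2 + 66) + (-1 + sqrt(15))) - 2065 = (64 + (-1 + sqrt(15))) - 2065 = (63 + sqrt(15)) - 2065 = -2002 + sqrt(15)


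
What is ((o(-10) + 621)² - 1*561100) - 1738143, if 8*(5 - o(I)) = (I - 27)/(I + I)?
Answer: -48836005671/25600 ≈ -1.9077e+6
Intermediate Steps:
o(I) = 5 - (-27 + I)/(16*I) (o(I) = 5 - (I - 27)/(8*(I + I)) = 5 - (-27 + I)/(8*(2*I)) = 5 - (-27 + I)*1/(2*I)/8 = 5 - (-27 + I)/(16*I))
((o(-10) + 621)² - 1*561100) - 1738143 = (((1/16)*(27 + 79*(-10))/(-10) + 621)² - 1*561100) - 1738143 = (((1/16)*(-⅒)*(27 - 790) + 621)² - 561100) - 1738143 = (((1/16)*(-⅒)*(-763) + 621)² - 561100) - 1738143 = ((763/160 + 621)² - 561100) - 1738143 = ((100123/160)² - 561100) - 1738143 = (10024615129/25600 - 561100) - 1738143 = -4339544871/25600 - 1738143 = -48836005671/25600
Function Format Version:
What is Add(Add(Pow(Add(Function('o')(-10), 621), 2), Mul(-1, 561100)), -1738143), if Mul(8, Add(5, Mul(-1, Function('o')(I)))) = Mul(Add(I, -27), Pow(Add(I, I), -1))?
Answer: Rational(-48836005671, 25600) ≈ -1.9077e+6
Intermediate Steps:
Function('o')(I) = Add(5, Mul(Rational(-1, 16), Pow(I, -1), Add(-27, I))) (Function('o')(I) = Add(5, Mul(Rational(-1, 8), Mul(Add(I, -27), Pow(Add(I, I), -1)))) = Add(5, Mul(Rational(-1, 8), Mul(Add(-27, I), Pow(Mul(2, I), -1)))) = Add(5, Mul(Rational(-1, 8), Mul(Add(-27, I), Mul(Rational(1, 2), Pow(I, -1))))) = Add(5, Mul(Rational(-1, 8), Mul(Rational(1, 2), Pow(I, -1), Add(-27, I)))) = Add(5, Mul(Rational(-1, 16), Pow(I, -1), Add(-27, I))))
Add(Add(Pow(Add(Function('o')(-10), 621), 2), Mul(-1, 561100)), -1738143) = Add(Add(Pow(Add(Mul(Rational(1, 16), Pow(-10, -1), Add(27, Mul(79, -10))), 621), 2), Mul(-1, 561100)), -1738143) = Add(Add(Pow(Add(Mul(Rational(1, 16), Rational(-1, 10), Add(27, -790)), 621), 2), -561100), -1738143) = Add(Add(Pow(Add(Mul(Rational(1, 16), Rational(-1, 10), -763), 621), 2), -561100), -1738143) = Add(Add(Pow(Add(Rational(763, 160), 621), 2), -561100), -1738143) = Add(Add(Pow(Rational(100123, 160), 2), -561100), -1738143) = Add(Add(Rational(10024615129, 25600), -561100), -1738143) = Add(Rational(-4339544871, 25600), -1738143) = Rational(-48836005671, 25600)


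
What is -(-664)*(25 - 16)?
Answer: 5976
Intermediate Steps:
-(-664)*(25 - 16) = -(-664)*9 = -166*(-36) = 5976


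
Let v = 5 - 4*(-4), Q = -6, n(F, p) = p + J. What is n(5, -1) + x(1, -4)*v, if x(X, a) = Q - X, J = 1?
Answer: -147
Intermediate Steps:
n(F, p) = 1 + p (n(F, p) = p + 1 = 1 + p)
v = 21 (v = 5 + 16 = 21)
x(X, a) = -6 - X
n(5, -1) + x(1, -4)*v = (1 - 1) + (-6 - 1*1)*21 = 0 + (-6 - 1)*21 = 0 - 7*21 = 0 - 147 = -147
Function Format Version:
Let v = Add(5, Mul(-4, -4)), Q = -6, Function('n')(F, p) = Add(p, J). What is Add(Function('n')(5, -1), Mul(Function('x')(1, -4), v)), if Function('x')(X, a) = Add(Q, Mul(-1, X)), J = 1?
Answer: -147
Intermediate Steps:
Function('n')(F, p) = Add(1, p) (Function('n')(F, p) = Add(p, 1) = Add(1, p))
v = 21 (v = Add(5, 16) = 21)
Function('x')(X, a) = Add(-6, Mul(-1, X))
Add(Function('n')(5, -1), Mul(Function('x')(1, -4), v)) = Add(Add(1, -1), Mul(Add(-6, Mul(-1, 1)), 21)) = Add(0, Mul(Add(-6, -1), 21)) = Add(0, Mul(-7, 21)) = Add(0, -147) = -147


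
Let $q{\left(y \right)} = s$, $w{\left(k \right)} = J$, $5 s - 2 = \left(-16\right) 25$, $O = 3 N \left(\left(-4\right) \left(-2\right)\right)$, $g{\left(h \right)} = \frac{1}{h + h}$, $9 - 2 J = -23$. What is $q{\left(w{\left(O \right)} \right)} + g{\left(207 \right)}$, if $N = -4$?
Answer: $- \frac{164767}{2070} \approx -79.598$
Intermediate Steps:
$J = 16$ ($J = \frac{9}{2} - - \frac{23}{2} = \frac{9}{2} + \frac{23}{2} = 16$)
$g{\left(h \right)} = \frac{1}{2 h}$
$O = -96$ ($O = 3 \left(-4\right) \left(\left(-4\right) \left(-2\right)\right) = \left(-12\right) 8 = -96$)
$s = - \frac{398}{5}$ ($s = \frac{2}{5} + \frac{\left(-16\right) 25}{5} = \frac{2}{5} + \frac{1}{5} \left(-400\right) = \frac{2}{5} - 80 = - \frac{398}{5} \approx -79.6$)
$w{\left(k \right)} = 16$
$q{\left(y \right)} = - \frac{398}{5}$
$q{\left(w{\left(O \right)} \right)} + g{\left(207 \right)} = - \frac{398}{5} + \frac{1}{2 \cdot 207} = - \frac{398}{5} + \frac{1}{2} \cdot \frac{1}{207} = - \frac{398}{5} + \frac{1}{414} = - \frac{164767}{2070}$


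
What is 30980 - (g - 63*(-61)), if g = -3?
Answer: 27140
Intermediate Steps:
30980 - (g - 63*(-61)) = 30980 - (-3 - 63*(-61)) = 30980 - (-3 + 3843) = 30980 - 1*3840 = 30980 - 3840 = 27140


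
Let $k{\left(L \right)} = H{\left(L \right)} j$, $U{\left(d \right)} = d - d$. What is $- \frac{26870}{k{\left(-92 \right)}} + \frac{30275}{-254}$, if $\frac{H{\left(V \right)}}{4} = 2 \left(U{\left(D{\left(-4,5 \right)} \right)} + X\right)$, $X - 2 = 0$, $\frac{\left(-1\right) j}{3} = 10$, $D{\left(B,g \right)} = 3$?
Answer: $- \frac{385351}{6096} \approx -63.214$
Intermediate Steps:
$j = -30$ ($j = \left(-3\right) 10 = -30$)
$U{\left(d \right)} = 0$
$X = 2$ ($X = 2 + 0 = 2$)
$H{\left(V \right)} = 16$ ($H{\left(V \right)} = 4 \cdot 2 \left(0 + 2\right) = 4 \cdot 2 \cdot 2 = 4 \cdot 4 = 16$)
$k{\left(L \right)} = -480$ ($k{\left(L \right)} = 16 \left(-30\right) = -480$)
$- \frac{26870}{k{\left(-92 \right)}} + \frac{30275}{-254} = - \frac{26870}{-480} + \frac{30275}{-254} = \left(-26870\right) \left(- \frac{1}{480}\right) + 30275 \left(- \frac{1}{254}\right) = \frac{2687}{48} - \frac{30275}{254} = - \frac{385351}{6096}$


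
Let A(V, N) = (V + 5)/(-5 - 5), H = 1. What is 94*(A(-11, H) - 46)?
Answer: -21338/5 ≈ -4267.6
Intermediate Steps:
A(V, N) = -½ - V/10 (A(V, N) = (5 + V)/(-10) = (5 + V)*(-⅒) = -½ - V/10)
94*(A(-11, H) - 46) = 94*((-½ - ⅒*(-11)) - 46) = 94*((-½ + 11/10) - 46) = 94*(⅗ - 46) = 94*(-227/5) = -21338/5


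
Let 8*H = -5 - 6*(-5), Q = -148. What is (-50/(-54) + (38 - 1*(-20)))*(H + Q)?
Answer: -1843969/216 ≈ -8536.9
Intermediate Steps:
H = 25/8 (H = (-5 - 6*(-5))/8 = (-5 + 30)/8 = (⅛)*25 = 25/8 ≈ 3.1250)
(-50/(-54) + (38 - 1*(-20)))*(H + Q) = (-50/(-54) + (38 - 1*(-20)))*(25/8 - 148) = (-50*(-1/54) + (38 + 20))*(-1159/8) = (25/27 + 58)*(-1159/8) = (1591/27)*(-1159/8) = -1843969/216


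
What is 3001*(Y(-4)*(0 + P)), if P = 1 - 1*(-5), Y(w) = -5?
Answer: -90030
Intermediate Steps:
P = 6 (P = 1 + 5 = 6)
3001*(Y(-4)*(0 + P)) = 3001*(-5*(0 + 6)) = 3001*(-5*6) = 3001*(-30) = -90030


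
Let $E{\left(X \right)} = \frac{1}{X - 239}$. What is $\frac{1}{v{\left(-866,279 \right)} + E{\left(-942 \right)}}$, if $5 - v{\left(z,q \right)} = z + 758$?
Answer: $\frac{1181}{133452} \approx 0.0088496$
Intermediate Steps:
$v{\left(z,q \right)} = -753 - z$ ($v{\left(z,q \right)} = 5 - \left(z + 758\right) = 5 - \left(758 + z\right) = -753 - z$)
$E{\left(X \right)} = \frac{1}{-239 + X}$
$\frac{1}{v{\left(-866,279 \right)} + E{\left(-942 \right)}} = \frac{1}{\left(-753 - -866\right) + \frac{1}{-239 - 942}} = \frac{1}{\left(-753 + 866\right) + \frac{1}{-1181}} = \frac{1}{113 - \frac{1}{1181}} = \frac{1}{\frac{133452}{1181}} = \frac{1181}{133452}$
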